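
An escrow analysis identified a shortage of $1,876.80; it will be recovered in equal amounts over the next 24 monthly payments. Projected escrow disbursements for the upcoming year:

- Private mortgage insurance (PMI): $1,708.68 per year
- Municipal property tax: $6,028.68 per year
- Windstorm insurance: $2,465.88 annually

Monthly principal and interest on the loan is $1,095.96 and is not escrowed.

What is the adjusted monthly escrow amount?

$928.47

Private mortgage insurance (PMI): $1,708.68/yr
Municipal property tax: $6,028.68/yr
Windstorm insurance: $2,465.88/yr
Total per year = $10,203.24
Monthly = $10,203.24 / 12 = $850.27
Shortage spread = $1,876.80 / 24 = $78.20/mo
New monthly escrow = $850.27 + $78.20 = $928.47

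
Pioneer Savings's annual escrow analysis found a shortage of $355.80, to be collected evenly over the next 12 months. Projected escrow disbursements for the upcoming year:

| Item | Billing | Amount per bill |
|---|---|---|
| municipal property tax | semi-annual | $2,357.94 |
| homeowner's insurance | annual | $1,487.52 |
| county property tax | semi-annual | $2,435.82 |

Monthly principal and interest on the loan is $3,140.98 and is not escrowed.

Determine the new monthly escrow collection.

Municipal property tax = $2,357.94 × 2 = $4,715.88 per year
Homeowner's insurance = $1,487.52 per year
County property tax = $2,435.82 × 2 = $4,871.64 per year
Total annual escrow = $11,075.04
Per month = $11,075.04 ÷ 12 = $922.92
Shortage per month = $355.80 / 12 = $29.65
New monthly escrow = $922.92 + $29.65 = $952.57

$952.57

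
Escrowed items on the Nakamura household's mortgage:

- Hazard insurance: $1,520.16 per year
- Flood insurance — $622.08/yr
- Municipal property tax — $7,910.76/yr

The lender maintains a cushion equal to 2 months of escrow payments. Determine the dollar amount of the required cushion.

$1,675.50

Hazard insurance: $1,520.16 annually
Flood insurance: $622.08 annually
Municipal property tax: $7,910.76 annually
Annual escrow total = $1,520.16 + $622.08 + $7,910.76 = $10,053.00
Per month = $10,053.00 ÷ 12 = $837.75
Reserve = 2 × $837.75 = $1,675.50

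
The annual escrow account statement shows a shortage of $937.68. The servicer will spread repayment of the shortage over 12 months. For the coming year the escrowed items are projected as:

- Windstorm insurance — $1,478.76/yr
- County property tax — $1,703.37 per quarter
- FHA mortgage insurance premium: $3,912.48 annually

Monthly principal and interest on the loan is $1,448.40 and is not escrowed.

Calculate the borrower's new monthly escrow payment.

Windstorm insurance: $1,478.76
County property tax: $1,703.37 × 4 = $6,813.48
FHA mortgage insurance premium: $3,912.48
Combined annual = $12,204.72
Base monthly escrow = $12,204.72 / 12 = $1,017.06
Monthly shortage recovery: $937.68 ÷ 12 = $78.14
New monthly escrow = $1,017.06 + $78.14 = $1,095.20

$1,095.20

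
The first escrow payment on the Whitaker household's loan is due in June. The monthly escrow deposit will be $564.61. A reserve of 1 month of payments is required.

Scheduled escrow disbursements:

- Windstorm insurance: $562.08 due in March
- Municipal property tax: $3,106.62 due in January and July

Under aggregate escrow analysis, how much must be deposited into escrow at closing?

$2,542.01

Cushion = 1 × $564.61 = $564.61
Trial balance (start $0, +$564.61 each month, − disbursements):
  Jun: +$564.61 → $564.61
  Jul: +$564.61 − $3,106.62 → -$1,977.40
  Aug: +$564.61 → -$1,412.79
  Sep: +$564.61 → -$848.18
  Oct: +$564.61 → -$283.57
  Nov: +$564.61 → $281.04
  Dec: +$564.61 → $845.65
  Jan: +$564.61 − $3,106.62 → -$1,696.36
  Feb: +$564.61 → -$1,131.75
  Mar: +$564.61 − $562.08 → -$1,129.22
  Apr: +$564.61 → -$564.61
  May: +$564.61 → $0.00
Lowest trial balance = -$1,977.40 (Jul)
Initial deposit = cushion − low point = $564.61 − (-$1,977.40) = $2,542.01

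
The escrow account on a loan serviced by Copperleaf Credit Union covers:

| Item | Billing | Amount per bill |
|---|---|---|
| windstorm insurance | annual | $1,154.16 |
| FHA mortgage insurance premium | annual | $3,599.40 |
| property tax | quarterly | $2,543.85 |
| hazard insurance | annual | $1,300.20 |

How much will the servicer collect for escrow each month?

Windstorm insurance: $1,154.16/yr
FHA mortgage insurance premium: $3,599.40/yr
Property tax: $2,543.85 × 4 = $10,175.40/yr
Hazard insurance: $1,300.20/yr
Combined annual = $16,229.16
Monthly = $16,229.16 ÷ 12 = $1,352.43

$1,352.43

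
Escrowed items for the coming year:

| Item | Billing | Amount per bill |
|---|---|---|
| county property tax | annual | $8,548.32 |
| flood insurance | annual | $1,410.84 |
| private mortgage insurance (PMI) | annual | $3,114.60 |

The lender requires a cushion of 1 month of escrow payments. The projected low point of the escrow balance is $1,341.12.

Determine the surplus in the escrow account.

$251.64

County property tax = $8,548.32 per year
Flood insurance = $1,410.84 per year
Private mortgage insurance (PMI) = $3,114.60 per year
Total per year = $8,548.32 + $1,410.84 + $3,114.60 = $13,073.76
Monthly = $13,073.76 ÷ 12 = $1,089.48
Cushion = 1 × $1,089.48 = $1,089.48
Surplus = $1,341.12 − $1,089.48 = $251.64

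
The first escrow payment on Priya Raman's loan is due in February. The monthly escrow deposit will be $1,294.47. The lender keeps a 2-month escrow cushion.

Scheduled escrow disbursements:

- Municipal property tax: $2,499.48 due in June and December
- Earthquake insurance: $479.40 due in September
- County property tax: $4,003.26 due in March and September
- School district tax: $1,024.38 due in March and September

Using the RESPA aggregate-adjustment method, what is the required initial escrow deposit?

Cushion = 2 × $1,294.47 = $2,588.94
Trial balance (start $0, +$1,294.47 each month, − disbursements):
  Feb: +$1,294.47 → $1,294.47
  Mar: +$1,294.47 − $5,027.64 → -$2,438.70
  Apr: +$1,294.47 → -$1,144.23
  May: +$1,294.47 → $150.24
  Jun: +$1,294.47 − $2,499.48 → -$1,054.77
  Jul: +$1,294.47 → $239.70
  Aug: +$1,294.47 → $1,534.17
  Sep: +$1,294.47 − $5,507.04 → -$2,678.40
  Oct: +$1,294.47 → -$1,383.93
  Nov: +$1,294.47 → -$89.46
  Dec: +$1,294.47 − $2,499.48 → -$1,294.47
  Jan: +$1,294.47 → $0.00
Lowest trial balance = -$2,678.40 (Sep)
Initial deposit = cushion − low point = $2,588.94 − (-$2,678.40) = $5,267.34

$5,267.34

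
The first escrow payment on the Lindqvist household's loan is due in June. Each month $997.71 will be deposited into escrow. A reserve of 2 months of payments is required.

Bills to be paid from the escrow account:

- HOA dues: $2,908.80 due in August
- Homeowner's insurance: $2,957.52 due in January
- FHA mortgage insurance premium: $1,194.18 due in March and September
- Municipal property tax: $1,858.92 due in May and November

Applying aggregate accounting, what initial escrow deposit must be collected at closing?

Cushion = 2 × $997.71 = $1,995.42
Trial balance (start $0, +$997.71 each month, − disbursements):
  Jun: +$997.71 → $997.71
  Jul: +$997.71 → $1,995.42
  Aug: +$997.71 − $2,908.80 → $84.33
  Sep: +$997.71 − $1,194.18 → -$112.14
  Oct: +$997.71 → $885.57
  Nov: +$997.71 − $1,858.92 → $24.36
  Dec: +$997.71 → $1,022.07
  Jan: +$997.71 − $2,957.52 → -$937.74
  Feb: +$997.71 → $59.97
  Mar: +$997.71 − $1,194.18 → -$136.50
  Apr: +$997.71 → $861.21
  May: +$997.71 − $1,858.92 → $0.00
Lowest trial balance = -$937.74 (Jan)
Initial deposit = cushion − low point = $1,995.42 − (-$937.74) = $2,933.16

$2,933.16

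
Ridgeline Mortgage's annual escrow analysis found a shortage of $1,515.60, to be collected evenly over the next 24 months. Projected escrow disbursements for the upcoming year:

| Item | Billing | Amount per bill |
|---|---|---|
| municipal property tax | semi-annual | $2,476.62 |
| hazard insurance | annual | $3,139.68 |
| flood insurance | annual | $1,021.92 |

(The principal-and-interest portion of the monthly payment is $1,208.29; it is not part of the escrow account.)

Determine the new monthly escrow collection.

Municipal property tax: $2,476.62 × 2 = $4,953.24 per year
Hazard insurance: $3,139.68 per year
Flood insurance: $1,021.92 per year
Combined annual = $4,953.24 + $3,139.68 + $1,021.92 = $9,114.84
Per month = $9,114.84 ÷ 12 = $759.57
Monthly shortage recovery: $1,515.60 ÷ 24 = $63.15
Adjusted monthly = $759.57 + $63.15 = $822.72

$822.72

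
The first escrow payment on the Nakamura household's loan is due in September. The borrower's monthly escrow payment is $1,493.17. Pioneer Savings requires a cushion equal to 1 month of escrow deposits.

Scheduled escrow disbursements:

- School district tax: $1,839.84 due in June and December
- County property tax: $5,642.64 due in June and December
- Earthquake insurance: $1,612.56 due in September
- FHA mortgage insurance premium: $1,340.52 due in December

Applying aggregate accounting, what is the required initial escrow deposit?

$5,956.05

Cushion = 1 × $1,493.17 = $1,493.17
Trial balance (start $0, +$1,493.17 each month, − disbursements):
  Sep: +$1,493.17 − $1,612.56 → -$119.39
  Oct: +$1,493.17 → $1,373.78
  Nov: +$1,493.17 → $2,866.95
  Dec: +$1,493.17 − $8,823.00 → -$4,462.88
  Jan: +$1,493.17 → -$2,969.71
  Feb: +$1,493.17 → -$1,476.54
  Mar: +$1,493.17 → $16.63
  Apr: +$1,493.17 → $1,509.80
  May: +$1,493.17 → $3,002.97
  Jun: +$1,493.17 − $7,482.48 → -$2,986.34
  Jul: +$1,493.17 → -$1,493.17
  Aug: +$1,493.17 → $0.00
Lowest trial balance = -$4,462.88 (Dec)
Initial deposit = cushion − low point = $1,493.17 − (-$4,462.88) = $5,956.05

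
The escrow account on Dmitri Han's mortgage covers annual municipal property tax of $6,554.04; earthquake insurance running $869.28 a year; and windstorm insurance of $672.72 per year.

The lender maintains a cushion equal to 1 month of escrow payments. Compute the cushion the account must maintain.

Municipal property tax = $6,554.04
Earthquake insurance = $869.28
Windstorm insurance = $672.72
Annual escrow total = $8,096.04
Monthly escrow = $8,096.04 / 12 = $674.67
Cushion = 1 × $674.67 = $674.67

$674.67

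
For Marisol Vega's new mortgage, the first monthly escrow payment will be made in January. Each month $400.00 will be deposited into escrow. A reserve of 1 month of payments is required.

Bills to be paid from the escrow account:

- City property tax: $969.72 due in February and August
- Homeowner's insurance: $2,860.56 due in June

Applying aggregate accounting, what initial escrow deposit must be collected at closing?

Cushion = 1 × $400.00 = $400.00
Trial balance (start $0, +$400.00 each month, − disbursements):
  Jan: +$400.00 → $400.00
  Feb: +$400.00 − $969.72 → -$169.72
  Mar: +$400.00 → $230.28
  Apr: +$400.00 → $630.28
  May: +$400.00 → $1,030.28
  Jun: +$400.00 − $2,860.56 → -$1,430.28
  Jul: +$400.00 → -$1,030.28
  Aug: +$400.00 − $969.72 → -$1,600.00
  Sep: +$400.00 → -$1,200.00
  Oct: +$400.00 → -$800.00
  Nov: +$400.00 → -$400.00
  Dec: +$400.00 → $0.00
Lowest trial balance = -$1,600.00 (Aug)
Initial deposit = cushion − low point = $400.00 − (-$1,600.00) = $2,000.00

$2,000.00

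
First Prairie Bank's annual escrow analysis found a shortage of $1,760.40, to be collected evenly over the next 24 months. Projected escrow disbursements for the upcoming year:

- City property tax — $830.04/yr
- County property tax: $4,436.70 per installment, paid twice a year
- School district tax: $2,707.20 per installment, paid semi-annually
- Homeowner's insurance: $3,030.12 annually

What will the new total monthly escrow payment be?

$1,585.68

City property tax: $830.04
County property tax: $4,436.70 × 2 = $8,873.40
School district tax: $2,707.20 × 2 = $5,414.40
Homeowner's insurance: $3,030.12
Combined annual = $830.04 + $8,873.40 + $5,414.40 + $3,030.12 = $18,147.96
Per month = $18,147.96 / 12 = $1,512.33
Shortage spread = $1,760.40 ÷ 24 = $73.35/mo
New monthly escrow = $1,512.33 + $73.35 = $1,585.68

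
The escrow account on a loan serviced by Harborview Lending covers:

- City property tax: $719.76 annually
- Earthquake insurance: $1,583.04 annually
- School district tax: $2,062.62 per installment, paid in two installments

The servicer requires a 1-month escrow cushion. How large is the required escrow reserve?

$535.67

City property tax: $719.76 per year
Earthquake insurance: $1,583.04 per year
School district tax: $2,062.62 × 2 = $4,125.24 per year
Annual escrow total = $6,428.04
Base monthly escrow = $6,428.04 / 12 = $535.67
Cushion = 1 × $535.67 = $535.67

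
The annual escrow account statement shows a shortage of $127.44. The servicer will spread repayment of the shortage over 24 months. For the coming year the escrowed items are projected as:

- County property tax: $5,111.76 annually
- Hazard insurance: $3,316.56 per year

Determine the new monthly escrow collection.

County property tax = $5,111.76 annually
Hazard insurance = $3,316.56 annually
Combined annual = $8,428.32
Per month = $8,428.32 / 12 = $702.36
Monthly shortage recovery: $127.44 ÷ 24 = $5.31
Adjusted monthly = $702.36 + $5.31 = $707.67

$707.67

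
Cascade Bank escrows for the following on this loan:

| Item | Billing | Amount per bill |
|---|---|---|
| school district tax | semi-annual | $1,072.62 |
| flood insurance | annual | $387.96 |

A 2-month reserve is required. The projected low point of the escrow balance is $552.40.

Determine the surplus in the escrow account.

$130.20

School district tax — $1,072.62 × 2 = $2,145.24/yr
Flood insurance — $387.96/yr
Annual escrow total = $2,533.20
Per month = $2,533.20 / 12 = $211.10
Required cushion = 2 × $211.10 = $422.20
Excess over cushion: $552.40 − $422.20 = $130.20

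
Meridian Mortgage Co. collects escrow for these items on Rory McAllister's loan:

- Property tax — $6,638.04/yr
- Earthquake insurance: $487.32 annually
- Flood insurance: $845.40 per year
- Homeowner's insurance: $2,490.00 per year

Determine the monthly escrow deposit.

$871.73

Property tax = $6,638.04 per year
Earthquake insurance = $487.32 per year
Flood insurance = $845.40 per year
Homeowner's insurance = $2,490.00 per year
Total per year = $6,638.04 + $487.32 + $845.40 + $2,490.00 = $10,460.76
Monthly = $10,460.76 / 12 = $871.73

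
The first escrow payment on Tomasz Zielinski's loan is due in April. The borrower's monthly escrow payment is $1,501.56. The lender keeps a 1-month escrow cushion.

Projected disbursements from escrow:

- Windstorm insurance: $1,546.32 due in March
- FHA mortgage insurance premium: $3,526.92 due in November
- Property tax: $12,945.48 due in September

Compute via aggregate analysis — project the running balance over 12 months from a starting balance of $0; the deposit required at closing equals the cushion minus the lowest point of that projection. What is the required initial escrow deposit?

$5,961.48

Cushion = 1 × $1,501.56 = $1,501.56
Trial balance (start $0, +$1,501.56 each month, − disbursements):
  Apr: +$1,501.56 → $1,501.56
  May: +$1,501.56 → $3,003.12
  Jun: +$1,501.56 → $4,504.68
  Jul: +$1,501.56 → $6,006.24
  Aug: +$1,501.56 → $7,507.80
  Sep: +$1,501.56 − $12,945.48 → -$3,936.12
  Oct: +$1,501.56 → -$2,434.56
  Nov: +$1,501.56 − $3,526.92 → -$4,459.92
  Dec: +$1,501.56 → -$2,958.36
  Jan: +$1,501.56 → -$1,456.80
  Feb: +$1,501.56 → $44.76
  Mar: +$1,501.56 − $1,546.32 → $0.00
Lowest trial balance = -$4,459.92 (Nov)
Initial deposit = cushion − low point = $1,501.56 − (-$4,459.92) = $5,961.48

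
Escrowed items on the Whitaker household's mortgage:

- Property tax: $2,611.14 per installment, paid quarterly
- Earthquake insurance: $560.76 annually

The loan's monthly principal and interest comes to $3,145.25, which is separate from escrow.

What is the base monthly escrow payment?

Property tax — $2,611.14 × 4 = $10,444.56 per year
Earthquake insurance — $560.76 per year
Yearly total = $10,444.56 + $560.76 = $11,005.32
Monthly escrow = $11,005.32 ÷ 12 = $917.11

$917.11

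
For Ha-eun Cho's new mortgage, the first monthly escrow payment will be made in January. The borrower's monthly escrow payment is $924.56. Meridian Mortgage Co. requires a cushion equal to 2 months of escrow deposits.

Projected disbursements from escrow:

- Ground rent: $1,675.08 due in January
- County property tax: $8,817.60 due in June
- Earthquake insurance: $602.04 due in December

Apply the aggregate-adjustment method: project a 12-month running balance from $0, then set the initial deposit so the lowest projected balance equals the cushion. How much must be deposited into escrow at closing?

Cushion = 2 × $924.56 = $1,849.12
Trial balance (start $0, +$924.56 each month, − disbursements):
  Jan: +$924.56 − $1,675.08 → -$750.52
  Feb: +$924.56 → $174.04
  Mar: +$924.56 → $1,098.60
  Apr: +$924.56 → $2,023.16
  May: +$924.56 → $2,947.72
  Jun: +$924.56 − $8,817.60 → -$4,945.32
  Jul: +$924.56 → -$4,020.76
  Aug: +$924.56 → -$3,096.20
  Sep: +$924.56 → -$2,171.64
  Oct: +$924.56 → -$1,247.08
  Nov: +$924.56 → -$322.52
  Dec: +$924.56 − $602.04 → $0.00
Lowest trial balance = -$4,945.32 (Jun)
Initial deposit = cushion − low point = $1,849.12 − (-$4,945.32) = $6,794.44

$6,794.44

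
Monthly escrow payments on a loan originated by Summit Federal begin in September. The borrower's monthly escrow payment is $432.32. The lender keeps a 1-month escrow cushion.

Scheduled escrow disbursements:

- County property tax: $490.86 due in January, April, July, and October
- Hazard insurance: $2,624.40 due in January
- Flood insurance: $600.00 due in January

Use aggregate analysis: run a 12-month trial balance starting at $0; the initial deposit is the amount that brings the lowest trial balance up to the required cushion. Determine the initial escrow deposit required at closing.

$2,476.84

Cushion = 1 × $432.32 = $432.32
Trial balance (start $0, +$432.32 each month, − disbursements):
  Sep: +$432.32 → $432.32
  Oct: +$432.32 − $490.86 → $373.78
  Nov: +$432.32 → $806.10
  Dec: +$432.32 → $1,238.42
  Jan: +$432.32 − $3,715.26 → -$2,044.52
  Feb: +$432.32 → -$1,612.20
  Mar: +$432.32 → -$1,179.88
  Apr: +$432.32 − $490.86 → -$1,238.42
  May: +$432.32 → -$806.10
  Jun: +$432.32 → -$373.78
  Jul: +$432.32 − $490.86 → -$432.32
  Aug: +$432.32 → $0.00
Lowest trial balance = -$2,044.52 (Jan)
Initial deposit = cushion − low point = $432.32 − (-$2,044.52) = $2,476.84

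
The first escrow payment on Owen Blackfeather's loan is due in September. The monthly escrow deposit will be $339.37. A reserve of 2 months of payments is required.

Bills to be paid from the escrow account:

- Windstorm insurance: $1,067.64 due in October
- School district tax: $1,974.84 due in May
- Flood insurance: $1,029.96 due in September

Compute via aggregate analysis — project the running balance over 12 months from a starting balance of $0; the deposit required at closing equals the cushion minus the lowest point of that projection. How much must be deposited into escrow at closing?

Cushion = 2 × $339.37 = $678.74
Trial balance (start $0, +$339.37 each month, − disbursements):
  Sep: +$339.37 − $1,029.96 → -$690.59
  Oct: +$339.37 − $1,067.64 → -$1,418.86
  Nov: +$339.37 → -$1,079.49
  Dec: +$339.37 → -$740.12
  Jan: +$339.37 → -$400.75
  Feb: +$339.37 → -$61.38
  Mar: +$339.37 → $277.99
  Apr: +$339.37 → $617.36
  May: +$339.37 − $1,974.84 → -$1,018.11
  Jun: +$339.37 → -$678.74
  Jul: +$339.37 → -$339.37
  Aug: +$339.37 → $0.00
Lowest trial balance = -$1,418.86 (Oct)
Initial deposit = cushion − low point = $678.74 − (-$1,418.86) = $2,097.60

$2,097.60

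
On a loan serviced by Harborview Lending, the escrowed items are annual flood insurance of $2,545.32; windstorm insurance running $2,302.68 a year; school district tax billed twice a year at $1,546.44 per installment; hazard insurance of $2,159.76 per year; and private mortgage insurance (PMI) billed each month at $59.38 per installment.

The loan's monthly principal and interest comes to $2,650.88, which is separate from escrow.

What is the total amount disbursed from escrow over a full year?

Flood insurance = $2,545.32/yr
Windstorm insurance = $2,302.68/yr
School district tax = $1,546.44 × 2 = $3,092.88/yr
Hazard insurance = $2,159.76/yr
Private mortgage insurance (PMI) = $59.38 × 12 = $712.56/yr
Combined annual = $2,545.32 + $2,302.68 + $3,092.88 + $2,159.76 + $712.56 = $10,813.20

$10,813.20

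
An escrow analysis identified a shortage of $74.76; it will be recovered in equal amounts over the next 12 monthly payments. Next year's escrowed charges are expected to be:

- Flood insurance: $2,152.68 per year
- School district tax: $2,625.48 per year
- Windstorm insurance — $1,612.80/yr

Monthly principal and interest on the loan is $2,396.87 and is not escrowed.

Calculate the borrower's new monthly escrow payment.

$538.81

Flood insurance — $2,152.68
School district tax — $2,625.48
Windstorm insurance — $1,612.80
Annual escrow total = $2,152.68 + $2,625.48 + $1,612.80 = $6,390.96
Monthly escrow = $6,390.96 ÷ 12 = $532.58
Shortage spread = $74.76 / 12 = $6.23/mo
New monthly escrow = $532.58 + $6.23 = $538.81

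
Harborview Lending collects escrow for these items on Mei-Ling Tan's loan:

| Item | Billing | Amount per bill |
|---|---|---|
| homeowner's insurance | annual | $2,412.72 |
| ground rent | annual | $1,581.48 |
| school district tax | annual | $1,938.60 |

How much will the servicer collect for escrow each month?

$494.40

Homeowner's insurance: $2,412.72
Ground rent: $1,581.48
School district tax: $1,938.60
Yearly total = $5,932.80
Monthly = $5,932.80 ÷ 12 = $494.40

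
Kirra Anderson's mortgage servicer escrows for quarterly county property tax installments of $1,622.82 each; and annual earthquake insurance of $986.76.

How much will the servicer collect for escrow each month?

County property tax — $1,622.82 × 4 = $6,491.28/yr
Earthquake insurance — $986.76/yr
Total annual escrow = $7,478.04
Monthly escrow = $7,478.04 / 12 = $623.17

$623.17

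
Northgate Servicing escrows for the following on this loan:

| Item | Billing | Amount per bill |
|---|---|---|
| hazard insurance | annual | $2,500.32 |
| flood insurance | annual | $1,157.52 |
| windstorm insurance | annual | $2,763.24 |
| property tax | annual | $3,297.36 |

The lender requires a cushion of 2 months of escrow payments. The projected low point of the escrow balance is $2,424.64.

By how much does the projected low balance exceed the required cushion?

$804.90

Hazard insurance — $2,500.32 annually
Flood insurance — $1,157.52 annually
Windstorm insurance — $2,763.24 annually
Property tax — $3,297.36 annually
Total per year = $2,500.32 + $1,157.52 + $2,763.24 + $3,297.36 = $9,718.44
Monthly = $9,718.44 ÷ 12 = $809.87
Required reserve = 2 × $809.87 = $1,619.74
Excess over cushion: $2,424.64 − $1,619.74 = $804.90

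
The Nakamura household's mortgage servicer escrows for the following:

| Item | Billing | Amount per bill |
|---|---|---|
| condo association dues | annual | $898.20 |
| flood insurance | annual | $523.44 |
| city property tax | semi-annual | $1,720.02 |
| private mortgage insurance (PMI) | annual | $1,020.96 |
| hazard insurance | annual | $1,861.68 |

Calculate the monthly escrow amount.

Condo association dues — $898.20/yr
Flood insurance — $523.44/yr
City property tax — $1,720.02 × 2 = $3,440.04/yr
Private mortgage insurance (PMI) — $1,020.96/yr
Hazard insurance — $1,861.68/yr
Total annual escrow = $898.20 + $523.44 + $3,440.04 + $1,020.96 + $1,861.68 = $7,744.32
Monthly escrow = $7,744.32 / 12 = $645.36

$645.36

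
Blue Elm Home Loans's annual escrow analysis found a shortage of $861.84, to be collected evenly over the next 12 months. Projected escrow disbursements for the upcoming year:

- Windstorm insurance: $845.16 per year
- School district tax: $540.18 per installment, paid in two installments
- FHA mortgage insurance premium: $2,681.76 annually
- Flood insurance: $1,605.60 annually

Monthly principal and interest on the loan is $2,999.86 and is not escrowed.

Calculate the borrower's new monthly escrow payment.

Windstorm insurance = $845.16 annually
School district tax = $540.18 × 2 = $1,080.36 annually
FHA mortgage insurance premium = $2,681.76 annually
Flood insurance = $1,605.60 annually
Total per year = $845.16 + $1,080.36 + $2,681.76 + $1,605.60 = $6,212.88
Monthly = $6,212.88 ÷ 12 = $517.74
Shortage per month = $861.84 / 12 = $71.82
Adjusted monthly = $517.74 + $71.82 = $589.56

$589.56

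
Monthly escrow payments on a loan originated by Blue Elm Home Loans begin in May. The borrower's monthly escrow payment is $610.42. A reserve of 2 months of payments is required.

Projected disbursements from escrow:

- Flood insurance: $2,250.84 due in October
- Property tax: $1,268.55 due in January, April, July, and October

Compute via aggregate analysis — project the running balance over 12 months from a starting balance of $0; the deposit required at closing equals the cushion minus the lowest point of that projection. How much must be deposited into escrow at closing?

Cushion = 2 × $610.42 = $1,220.84
Trial balance (start $0, +$610.42 each month, − disbursements):
  May: +$610.42 → $610.42
  Jun: +$610.42 → $1,220.84
  Jul: +$610.42 − $1,268.55 → $562.71
  Aug: +$610.42 → $1,173.13
  Sep: +$610.42 → $1,783.55
  Oct: +$610.42 − $3,519.39 → -$1,125.42
  Nov: +$610.42 → -$515.00
  Dec: +$610.42 → $95.42
  Jan: +$610.42 − $1,268.55 → -$562.71
  Feb: +$610.42 → $47.71
  Mar: +$610.42 → $658.13
  Apr: +$610.42 − $1,268.55 → $0.00
Lowest trial balance = -$1,125.42 (Oct)
Initial deposit = cushion − low point = $1,220.84 − (-$1,125.42) = $2,346.26

$2,346.26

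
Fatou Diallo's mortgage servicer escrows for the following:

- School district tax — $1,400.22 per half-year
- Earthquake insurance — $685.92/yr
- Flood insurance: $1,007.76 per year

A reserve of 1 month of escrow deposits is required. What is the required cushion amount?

School district tax: $1,400.22 × 2 = $2,800.44 annually
Earthquake insurance: $685.92 annually
Flood insurance: $1,007.76 annually
Annual escrow total = $4,494.12
Monthly escrow = $4,494.12 ÷ 12 = $374.51
Cushion = 1 × $374.51 = $374.51

$374.51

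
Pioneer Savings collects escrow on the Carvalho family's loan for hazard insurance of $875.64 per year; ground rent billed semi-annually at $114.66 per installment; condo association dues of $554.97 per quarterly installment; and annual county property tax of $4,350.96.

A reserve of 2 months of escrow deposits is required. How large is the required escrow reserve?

Hazard insurance: $875.64 per year
Ground rent: $114.66 × 2 = $229.32 per year
Condo association dues: $554.97 × 4 = $2,219.88 per year
County property tax: $4,350.96 per year
Total annual escrow = $875.64 + $229.32 + $2,219.88 + $4,350.96 = $7,675.80
Per month = $7,675.80 / 12 = $639.65
Cushion = 2 × $639.65 = $1,279.30

$1,279.30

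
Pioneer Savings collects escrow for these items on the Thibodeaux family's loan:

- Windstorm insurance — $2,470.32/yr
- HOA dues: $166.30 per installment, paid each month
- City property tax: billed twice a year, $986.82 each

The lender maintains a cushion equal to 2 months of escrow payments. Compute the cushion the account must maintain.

$1,073.26

Windstorm insurance: $2,470.32 annually
HOA dues: $166.30 × 12 = $1,995.60 annually
City property tax: $986.82 × 2 = $1,973.64 annually
Total per year = $6,439.56
Monthly = $6,439.56 / 12 = $536.63
Required cushion = 2 × $536.63 = $1,073.26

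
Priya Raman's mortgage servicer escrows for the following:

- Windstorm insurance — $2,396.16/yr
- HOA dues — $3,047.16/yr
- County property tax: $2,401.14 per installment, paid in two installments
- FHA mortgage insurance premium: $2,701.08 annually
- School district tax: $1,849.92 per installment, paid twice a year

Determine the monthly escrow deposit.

Windstorm insurance: $2,396.16 annually
HOA dues: $3,047.16 annually
County property tax: $2,401.14 × 2 = $4,802.28 annually
FHA mortgage insurance premium: $2,701.08 annually
School district tax: $1,849.92 × 2 = $3,699.84 annually
Combined annual = $2,396.16 + $3,047.16 + $4,802.28 + $2,701.08 + $3,699.84 = $16,646.52
Per month = $16,646.52 / 12 = $1,387.21

$1,387.21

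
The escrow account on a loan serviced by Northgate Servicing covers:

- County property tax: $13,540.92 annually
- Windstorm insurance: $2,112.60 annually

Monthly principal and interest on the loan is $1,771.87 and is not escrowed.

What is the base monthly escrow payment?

County property tax: $13,540.92 per year
Windstorm insurance: $2,112.60 per year
Total per year = $13,540.92 + $2,112.60 = $15,653.52
Per month = $15,653.52 ÷ 12 = $1,304.46

$1,304.46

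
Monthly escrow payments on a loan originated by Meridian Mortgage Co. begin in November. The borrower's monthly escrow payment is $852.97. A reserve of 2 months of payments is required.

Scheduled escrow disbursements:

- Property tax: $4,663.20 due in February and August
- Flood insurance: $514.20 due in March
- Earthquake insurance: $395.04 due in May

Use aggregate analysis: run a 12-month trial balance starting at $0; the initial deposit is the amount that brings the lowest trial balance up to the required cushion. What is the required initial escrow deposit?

$3,411.88

Cushion = 2 × $852.97 = $1,705.94
Trial balance (start $0, +$852.97 each month, − disbursements):
  Nov: +$852.97 → $852.97
  Dec: +$852.97 → $1,705.94
  Jan: +$852.97 → $2,558.91
  Feb: +$852.97 − $4,663.20 → -$1,251.32
  Mar: +$852.97 − $514.20 → -$912.55
  Apr: +$852.97 → -$59.58
  May: +$852.97 − $395.04 → $398.35
  Jun: +$852.97 → $1,251.32
  Jul: +$852.97 → $2,104.29
  Aug: +$852.97 − $4,663.20 → -$1,705.94
  Sep: +$852.97 → -$852.97
  Oct: +$852.97 → $0.00
Lowest trial balance = -$1,705.94 (Aug)
Initial deposit = cushion − low point = $1,705.94 − (-$1,705.94) = $3,411.88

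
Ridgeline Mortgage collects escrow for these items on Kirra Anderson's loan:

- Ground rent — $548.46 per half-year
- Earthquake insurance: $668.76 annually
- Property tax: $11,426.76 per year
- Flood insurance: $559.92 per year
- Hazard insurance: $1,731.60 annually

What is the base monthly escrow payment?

Ground rent: $548.46 × 2 = $1,096.92 per year
Earthquake insurance: $668.76 per year
Property tax: $11,426.76 per year
Flood insurance: $559.92 per year
Hazard insurance: $1,731.60 per year
Total per year = $1,096.92 + $668.76 + $11,426.76 + $559.92 + $1,731.60 = $15,483.96
Base monthly escrow = $15,483.96 ÷ 12 = $1,290.33

$1,290.33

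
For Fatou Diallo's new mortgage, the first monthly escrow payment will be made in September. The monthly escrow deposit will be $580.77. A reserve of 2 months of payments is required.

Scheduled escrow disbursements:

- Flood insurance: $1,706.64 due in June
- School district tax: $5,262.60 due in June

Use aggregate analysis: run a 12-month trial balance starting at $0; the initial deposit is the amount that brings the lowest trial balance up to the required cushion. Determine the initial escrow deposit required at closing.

Cushion = 2 × $580.77 = $1,161.54
Trial balance (start $0, +$580.77 each month, − disbursements):
  Sep: +$580.77 → $580.77
  Oct: +$580.77 → $1,161.54
  Nov: +$580.77 → $1,742.31
  Dec: +$580.77 → $2,323.08
  Jan: +$580.77 → $2,903.85
  Feb: +$580.77 → $3,484.62
  Mar: +$580.77 → $4,065.39
  Apr: +$580.77 → $4,646.16
  May: +$580.77 → $5,226.93
  Jun: +$580.77 − $6,969.24 → -$1,161.54
  Jul: +$580.77 → -$580.77
  Aug: +$580.77 → $0.00
Lowest trial balance = -$1,161.54 (Jun)
Initial deposit = cushion − low point = $1,161.54 − (-$1,161.54) = $2,323.08

$2,323.08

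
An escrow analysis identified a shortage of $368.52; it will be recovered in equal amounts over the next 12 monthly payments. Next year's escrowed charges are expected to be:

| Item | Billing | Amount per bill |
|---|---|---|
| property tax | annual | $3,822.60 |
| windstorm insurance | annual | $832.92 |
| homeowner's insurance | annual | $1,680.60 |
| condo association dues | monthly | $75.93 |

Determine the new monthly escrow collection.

Property tax — $3,822.60 annually
Windstorm insurance — $832.92 annually
Homeowner's insurance — $1,680.60 annually
Condo association dues — $75.93 × 12 = $911.16 annually
Combined annual = $7,247.28
Monthly escrow = $7,247.28 ÷ 12 = $603.94
Shortage per month = $368.52 ÷ 12 = $30.71
New monthly escrow = $603.94 + $30.71 = $634.65

$634.65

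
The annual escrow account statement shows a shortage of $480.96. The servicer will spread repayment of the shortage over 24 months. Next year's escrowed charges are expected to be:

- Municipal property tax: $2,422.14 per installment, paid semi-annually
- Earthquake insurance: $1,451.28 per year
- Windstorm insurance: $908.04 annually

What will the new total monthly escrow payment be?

Municipal property tax = $2,422.14 × 2 = $4,844.28
Earthquake insurance = $1,451.28
Windstorm insurance = $908.04
Combined annual = $4,844.28 + $1,451.28 + $908.04 = $7,203.60
Per month = $7,203.60 / 12 = $600.30
Shortage spread = $480.96 / 24 = $20.04/mo
New monthly escrow = $600.30 + $20.04 = $620.34

$620.34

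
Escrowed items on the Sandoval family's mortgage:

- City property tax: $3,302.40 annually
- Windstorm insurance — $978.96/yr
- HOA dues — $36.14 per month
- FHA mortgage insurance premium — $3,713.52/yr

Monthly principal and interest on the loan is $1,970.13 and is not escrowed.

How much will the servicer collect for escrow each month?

$702.38

City property tax = $3,302.40 annually
Windstorm insurance = $978.96 annually
HOA dues = $36.14 × 12 = $433.68 annually
FHA mortgage insurance premium = $3,713.52 annually
Yearly total = $3,302.40 + $978.96 + $433.68 + $3,713.52 = $8,428.56
Per month = $8,428.56 / 12 = $702.38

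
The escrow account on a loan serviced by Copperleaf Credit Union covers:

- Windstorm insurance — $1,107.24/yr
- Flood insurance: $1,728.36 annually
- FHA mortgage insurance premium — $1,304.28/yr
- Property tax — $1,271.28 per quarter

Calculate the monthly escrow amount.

Windstorm insurance = $1,107.24
Flood insurance = $1,728.36
FHA mortgage insurance premium = $1,304.28
Property tax = $1,271.28 × 4 = $5,085.12
Total per year = $1,107.24 + $1,728.36 + $1,304.28 + $5,085.12 = $9,225.00
Base monthly escrow = $9,225.00 / 12 = $768.75

$768.75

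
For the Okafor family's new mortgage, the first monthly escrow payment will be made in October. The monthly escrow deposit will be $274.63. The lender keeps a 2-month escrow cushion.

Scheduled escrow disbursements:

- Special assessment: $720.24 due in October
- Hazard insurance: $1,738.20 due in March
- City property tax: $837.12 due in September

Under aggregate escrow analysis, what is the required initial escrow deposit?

$1,359.92

Cushion = 2 × $274.63 = $549.26
Trial balance (start $0, +$274.63 each month, − disbursements):
  Oct: +$274.63 − $720.24 → -$445.61
  Nov: +$274.63 → -$170.98
  Dec: +$274.63 → $103.65
  Jan: +$274.63 → $378.28
  Feb: +$274.63 → $652.91
  Mar: +$274.63 − $1,738.20 → -$810.66
  Apr: +$274.63 → -$536.03
  May: +$274.63 → -$261.40
  Jun: +$274.63 → $13.23
  Jul: +$274.63 → $287.86
  Aug: +$274.63 → $562.49
  Sep: +$274.63 − $837.12 → $0.00
Lowest trial balance = -$810.66 (Mar)
Initial deposit = cushion − low point = $549.26 − (-$810.66) = $1,359.92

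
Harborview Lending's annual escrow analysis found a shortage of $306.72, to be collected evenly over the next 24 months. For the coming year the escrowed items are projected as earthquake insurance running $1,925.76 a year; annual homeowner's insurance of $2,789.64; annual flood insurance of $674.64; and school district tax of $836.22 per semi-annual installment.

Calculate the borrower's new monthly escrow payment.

Earthquake insurance: $1,925.76 per year
Homeowner's insurance: $2,789.64 per year
Flood insurance: $674.64 per year
School district tax: $836.22 × 2 = $1,672.44 per year
Total per year = $7,062.48
Monthly = $7,062.48 ÷ 12 = $588.54
Monthly shortage recovery: $306.72 ÷ 24 = $12.78
New monthly escrow = $588.54 + $12.78 = $601.32

$601.32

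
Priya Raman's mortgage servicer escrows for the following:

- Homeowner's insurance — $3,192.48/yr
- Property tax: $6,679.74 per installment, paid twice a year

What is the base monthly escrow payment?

$1,379.33

Homeowner's insurance: $3,192.48 per year
Property tax: $6,679.74 × 2 = $13,359.48 per year
Combined annual = $16,551.96
Monthly escrow = $16,551.96 / 12 = $1,379.33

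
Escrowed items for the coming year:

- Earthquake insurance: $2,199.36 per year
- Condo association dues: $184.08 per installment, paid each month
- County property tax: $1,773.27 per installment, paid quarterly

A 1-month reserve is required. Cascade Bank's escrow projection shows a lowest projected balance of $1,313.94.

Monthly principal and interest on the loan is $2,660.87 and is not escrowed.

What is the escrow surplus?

$355.49

Earthquake insurance: $2,199.36/yr
Condo association dues: $184.08 × 12 = $2,208.96/yr
County property tax: $1,773.27 × 4 = $7,093.08/yr
Total annual escrow = $2,199.36 + $2,208.96 + $7,093.08 = $11,501.40
Base monthly escrow = $11,501.40 ÷ 12 = $958.45
Required reserve = 1 × $958.45 = $958.45
Surplus = $1,313.94 − $958.45 = $355.49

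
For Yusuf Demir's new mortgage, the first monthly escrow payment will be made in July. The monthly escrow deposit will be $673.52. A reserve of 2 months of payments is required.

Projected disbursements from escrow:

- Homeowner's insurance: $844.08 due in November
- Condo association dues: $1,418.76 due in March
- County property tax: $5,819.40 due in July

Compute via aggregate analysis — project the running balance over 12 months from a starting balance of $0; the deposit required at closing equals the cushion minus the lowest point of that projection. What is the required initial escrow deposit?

$6,492.92

Cushion = 2 × $673.52 = $1,347.04
Trial balance (start $0, +$673.52 each month, − disbursements):
  Jul: +$673.52 − $5,819.40 → -$5,145.88
  Aug: +$673.52 → -$4,472.36
  Sep: +$673.52 → -$3,798.84
  Oct: +$673.52 → -$3,125.32
  Nov: +$673.52 − $844.08 → -$3,295.88
  Dec: +$673.52 → -$2,622.36
  Jan: +$673.52 → -$1,948.84
  Feb: +$673.52 → -$1,275.32
  Mar: +$673.52 − $1,418.76 → -$2,020.56
  Apr: +$673.52 → -$1,347.04
  May: +$673.52 → -$673.52
  Jun: +$673.52 → $0.00
Lowest trial balance = -$5,145.88 (Jul)
Initial deposit = cushion − low point = $1,347.04 − (-$5,145.88) = $6,492.92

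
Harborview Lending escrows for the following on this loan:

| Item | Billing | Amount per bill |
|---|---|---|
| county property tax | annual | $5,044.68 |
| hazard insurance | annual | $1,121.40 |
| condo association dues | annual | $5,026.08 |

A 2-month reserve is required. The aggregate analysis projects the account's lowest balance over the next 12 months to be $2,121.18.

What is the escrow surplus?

County property tax — $5,044.68 annually
Hazard insurance — $1,121.40 annually
Condo association dues — $5,026.08 annually
Total per year = $5,044.68 + $1,121.40 + $5,026.08 = $11,192.16
Monthly = $11,192.16 / 12 = $932.68
Required reserve = 2 × $932.68 = $1,865.36
Surplus = $2,121.18 − $1,865.36 = $255.82

$255.82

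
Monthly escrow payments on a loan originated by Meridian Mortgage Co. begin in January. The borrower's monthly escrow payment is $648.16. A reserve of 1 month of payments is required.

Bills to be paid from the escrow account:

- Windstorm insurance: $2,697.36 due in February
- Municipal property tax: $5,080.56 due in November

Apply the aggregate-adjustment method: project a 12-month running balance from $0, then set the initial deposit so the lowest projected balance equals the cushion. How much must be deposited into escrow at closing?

$2,049.20

Cushion = 1 × $648.16 = $648.16
Trial balance (start $0, +$648.16 each month, − disbursements):
  Jan: +$648.16 → $648.16
  Feb: +$648.16 − $2,697.36 → -$1,401.04
  Mar: +$648.16 → -$752.88
  Apr: +$648.16 → -$104.72
  May: +$648.16 → $543.44
  Jun: +$648.16 → $1,191.60
  Jul: +$648.16 → $1,839.76
  Aug: +$648.16 → $2,487.92
  Sep: +$648.16 → $3,136.08
  Oct: +$648.16 → $3,784.24
  Nov: +$648.16 − $5,080.56 → -$648.16
  Dec: +$648.16 → $0.00
Lowest trial balance = -$1,401.04 (Feb)
Initial deposit = cushion − low point = $648.16 − (-$1,401.04) = $2,049.20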